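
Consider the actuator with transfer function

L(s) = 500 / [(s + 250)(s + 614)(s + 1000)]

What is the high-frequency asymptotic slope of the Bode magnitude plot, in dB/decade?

-60 dB/decade

Each pole contributes −20 dB/decade at high frequency; each zero contributes +20 dB/decade.
Net: 0 zero(s) − 3 pole(s) → -60 dB/decade.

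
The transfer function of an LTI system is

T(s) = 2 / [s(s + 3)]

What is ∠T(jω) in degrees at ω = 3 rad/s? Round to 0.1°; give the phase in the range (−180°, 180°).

At s = jω = j3:
pole (s+3): 3 + j3 → |·| = √(3²+3²) = √18 ≈ 4.2426, ∠ = arctan(3/3) ≈ 45.00°
pole at origin: |s| = 3, ∠ = 90.00° (in denominator)
∠T = 0.00° − 135.00° = -135.00°

-135.0°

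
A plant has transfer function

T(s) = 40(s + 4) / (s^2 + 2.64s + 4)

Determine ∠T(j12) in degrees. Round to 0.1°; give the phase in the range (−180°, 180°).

At s = jω = j12:
zero (s+4): 4 + j12 → |·| = √(4²+12²) = √160 ≈ 12.649, ∠ = arctan(12/4) ≈ 71.57°
quadratic: (j12)² + 2.64·j12 + 4 = -140 + j31.68 → |·| ≈ 143.54, ∠ ≈ 167.25°
∠T = 71.57° − 167.25° = -95.68°

-95.7°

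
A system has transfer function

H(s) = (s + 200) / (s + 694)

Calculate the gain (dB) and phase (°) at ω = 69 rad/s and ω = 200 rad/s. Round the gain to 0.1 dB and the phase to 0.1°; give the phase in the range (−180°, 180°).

Substitute s = j69:
Numerator: (j69) + 200 = 200 + j69
Denominator: (j69) + 694 = 694 + j69
|N| = √(200² + 69²) ≈ 211.57, ∠N ≈ 19.03°
|D| = √(694² + 69²) ≈ 697.42, ∠D ≈ 5.68°
|H| = 211.57 / 697.42 ≈ 0.30336
Gain = 20 log₁₀(0.30336) ≈ -10.36 dB
∠H = 19.03° − 5.68° = 13.35°

Substitute s = j200:
Numerator: (j200) + 200 = 200 + j200
Denominator: (j200) + 694 = 694 + j200
|N| = √(200² + 200²) ≈ 282.84, ∠N ≈ 45.00°
|D| = √(694² + 200²) ≈ 722.24, ∠D ≈ 16.08°
|H| = 282.84 / 722.24 ≈ 0.39161
Gain = 20 log₁₀(0.39161) ≈ -8.14 dB
∠H = 45.00° − 16.08° = 28.92°

ω = 69: -10.4 dB, 13.4°; ω = 200: -8.1 dB, 28.9°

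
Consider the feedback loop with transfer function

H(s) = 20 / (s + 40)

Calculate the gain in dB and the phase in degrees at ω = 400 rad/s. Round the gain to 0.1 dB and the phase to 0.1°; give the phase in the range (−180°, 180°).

At s = jω = j400:
pole (s+40): 40 + j400 → |·| = √(40²+400²) = √161600 ≈ 402, ∠ = arctan(400/40) ≈ 84.29°
|H| = 20 / 402 ≈ 0.049751
Gain = 20 log₁₀(0.049751) ≈ -26.06 dB
∠H = 0.00° − 84.29° = -84.29°

-26.1 dB, -84.3°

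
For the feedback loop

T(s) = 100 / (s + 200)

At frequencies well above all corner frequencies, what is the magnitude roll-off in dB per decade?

Each pole contributes −20 dB/decade at high frequency; each zero contributes +20 dB/decade.
Net: 0 zero(s) − 1 pole(s) → -20 dB/decade.

-20 dB/decade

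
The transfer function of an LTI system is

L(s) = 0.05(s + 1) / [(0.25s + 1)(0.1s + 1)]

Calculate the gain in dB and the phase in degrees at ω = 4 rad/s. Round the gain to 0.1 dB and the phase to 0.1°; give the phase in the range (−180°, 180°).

At ω = 4 rad/s:
zero (1 + j4·1) = 1 + j4 → |·| ≈ 4.1231, ∠ ≈ 75.96°
pole (1 + j4·0.25) = 1 + j1 → |·| ≈ 1.4142, ∠ ≈ 45.00°
pole (1 + j4·0.1) = 1 + j0.4 → |·| ≈ 1.077, ∠ ≈ 21.80°
|L| = 0.05 · 4.1231 / (1.4142 · 1.077) ≈ 0.13535
Gain = 20 log₁₀(0.13535) ≈ -17.37 dB
∠L = (75.96°) − (45.00° + 21.80°) = 9.16°

-17.4 dB, 9.2°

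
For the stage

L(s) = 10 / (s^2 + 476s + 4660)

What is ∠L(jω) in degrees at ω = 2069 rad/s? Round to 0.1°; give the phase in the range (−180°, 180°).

Substitute s = j2069:
Numerator: 10 = 10 + j0
Denominator: (j2069)^2 + 476(j2069) + 4660 = -4276101 + j984844
|N| = √(10² + 0²) ≈ 10, ∠N ≈ 0.00°
|D| = √(4276101² + 984844²) ≈ 4.388e+06, ∠D ≈ 167.03°
∠L = 0.00° − 167.03° = -167.03°

-167.0°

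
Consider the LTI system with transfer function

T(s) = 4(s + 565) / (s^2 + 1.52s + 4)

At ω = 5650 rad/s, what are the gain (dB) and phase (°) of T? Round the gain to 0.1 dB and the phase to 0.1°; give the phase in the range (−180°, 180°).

At s = jω = j5650:
zero (s+565): 565 + j5650 → |·| = √(565²+5650²) = √32241725 ≈ 5678.2, ∠ = arctan(5650/565) ≈ 84.29°
quadratic: (j5650)² + 1.52·j5650 + 4 = -31922496 + j8588 → |·| ≈ 3.1922e+07, ∠ ≈ 179.98°
|T| = 4 · 5678.2 / 3.1922e+07 ≈ 0.00071151
Gain = 20 log₁₀(0.00071151) ≈ -62.96 dB
∠T = 84.29° − 179.98° = -95.69°

-63.0 dB, -95.7°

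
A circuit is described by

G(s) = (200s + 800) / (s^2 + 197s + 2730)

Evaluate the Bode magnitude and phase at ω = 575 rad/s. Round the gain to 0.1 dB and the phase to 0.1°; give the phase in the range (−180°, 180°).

Substitute s = j575:
Numerator: 200(j575) + 800 = 800 + j115000
Denominator: (j575)^2 + 197(j575) + 2730 = -327895 + j113275
|N| = √(800² + 115000²) ≈ 1.15e+05, ∠N ≈ 89.60°
|D| = √(327895² + 113275²) ≈ 3.4691e+05, ∠D ≈ 160.94°
|G| = 1.15e+05 / 3.4691e+05 ≈ 0.3315
Gain = 20 log₁₀(0.3315) ≈ -9.59 dB
∠G = 89.60° − 160.94° = -71.34°

-9.6 dB, -71.3°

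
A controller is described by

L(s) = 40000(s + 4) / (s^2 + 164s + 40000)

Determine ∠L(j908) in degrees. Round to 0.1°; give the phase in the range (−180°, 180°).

-79.5°

At s = jω = j908:
zero (s+4): 4 + j908 → |·| = √(4²+908²) = √824480 ≈ 908.01, ∠ = arctan(908/4) ≈ 89.75°
quadratic: (j908)² + 164·j908 + 40000 = -784464 + j148912 → |·| ≈ 7.9847e+05, ∠ ≈ 169.25°
∠L = 89.75° − 169.25° = -79.50°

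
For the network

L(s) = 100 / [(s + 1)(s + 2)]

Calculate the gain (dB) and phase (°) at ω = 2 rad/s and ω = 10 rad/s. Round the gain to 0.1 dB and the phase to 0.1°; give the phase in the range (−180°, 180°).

ω = 2: 24.0 dB, -108.4°; ω = 10: -0.2 dB, -163.0°

At s = jω = j2:
pole (s+1): 1 + j2 → |·| = √(1²+2²) = √5 ≈ 2.2361, ∠ = arctan(2/1) ≈ 63.43°
pole (s+2): 2 + j2 → |·| = √(2²+2²) = √8 ≈ 2.8284, ∠ = arctan(2/2) ≈ 45.00°
|L| = 100 / 6.3246 ≈ 15.811
Gain = 20 log₁₀(15.811) ≈ 23.98 dB
∠L = 0.00° − 108.43° = -108.43°

At s = jω = j10:
pole (s+1): 1 + j10 → |·| = √(1²+10²) = √101 ≈ 10.05, ∠ = arctan(10/1) ≈ 84.29°
pole (s+2): 2 + j10 → |·| = √(2²+10²) = √104 ≈ 10.198, ∠ = arctan(10/2) ≈ 78.69°
|L| = 100 / 102.49 ≈ 0.9757
Gain = 20 log₁₀(0.9757) ≈ -0.21 dB
∠L = 0.00° − 162.98° = -162.98°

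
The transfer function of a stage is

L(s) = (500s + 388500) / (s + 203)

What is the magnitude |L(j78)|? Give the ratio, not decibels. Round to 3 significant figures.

Substitute s = j78:
Numerator: 500(j78) + 388500 = 388500 + j39000
Denominator: (j78) + 203 = 203 + j78
|N| = √(388500² + 39000²) ≈ 3.9045e+05, ∠N ≈ 5.73°
|D| = √(203² + 78²) ≈ 217.47, ∠D ≈ 21.02°
|L| = 3.9045e+05 / 217.47 ≈ 1795.4

1.80e+03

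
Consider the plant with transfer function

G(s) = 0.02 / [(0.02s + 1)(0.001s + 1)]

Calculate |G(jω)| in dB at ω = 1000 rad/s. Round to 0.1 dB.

-63.0 dB

At ω = 1000 rad/s:
pole (1 + j1000·0.02) = 1 + j20 → |·| ≈ 20.025, ∠ ≈ 87.14°
pole (1 + j1000·0.001) = 1 + j1 → |·| ≈ 1.4142, ∠ ≈ 45.00°
|G| = 0.02 · 1 / (20.025 · 1.4142) ≈ 0.00070623
Gain = 20 log₁₀(0.00070623) ≈ -63.02 dB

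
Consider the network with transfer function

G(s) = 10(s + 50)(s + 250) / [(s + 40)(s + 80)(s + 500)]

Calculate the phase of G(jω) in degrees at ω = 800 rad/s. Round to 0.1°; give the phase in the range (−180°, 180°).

-70.4°

At s = jω = j800:
zero (s+50): 50 + j800 → |·| = √(50²+800²) = √642500 ≈ 801.56, ∠ = arctan(800/50) ≈ 86.42°
zero (s+250): 250 + j800 → |·| = √(250²+800²) = √702500 ≈ 838.15, ∠ = arctan(800/250) ≈ 72.65°
pole (s+40): 40 + j800 → |·| = √(40²+800²) = √641600 ≈ 801, ∠ = arctan(800/40) ≈ 87.14°
pole (s+80): 80 + j800 → |·| = √(80²+800²) = √646400 ≈ 803.99, ∠ = arctan(800/80) ≈ 84.29°
pole (s+500): 500 + j800 → |·| = √(500²+800²) = √890000 ≈ 943.4, ∠ = arctan(800/500) ≈ 57.99°
∠G = 159.07° − 229.42° = -70.35°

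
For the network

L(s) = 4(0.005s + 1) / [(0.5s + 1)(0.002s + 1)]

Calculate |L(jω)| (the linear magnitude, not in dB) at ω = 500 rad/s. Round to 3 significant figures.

At ω = 500 rad/s:
zero (1 + j500·0.005) = 1 + j2.5 → |·| ≈ 2.6926, ∠ ≈ 68.20°
pole (1 + j500·0.5) = 1 + j250 → |·| ≈ 250, ∠ ≈ 89.77°
pole (1 + j500·0.002) = 1 + j1 → |·| ≈ 1.4142, ∠ ≈ 45.00°
|L| = 4 · 2.6926 / (250 · 1.4142) ≈ 0.030464

0.0305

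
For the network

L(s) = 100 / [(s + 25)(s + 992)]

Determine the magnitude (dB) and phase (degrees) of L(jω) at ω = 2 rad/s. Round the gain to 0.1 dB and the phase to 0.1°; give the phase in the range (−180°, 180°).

At s = jω = j2:
pole (s+25): 25 + j2 → |·| = √(25²+2²) = √629 ≈ 25.08, ∠ = arctan(2/25) ≈ 4.57°
pole (s+992): 992 + j2 → |·| = √(992²+2²) = √984068 ≈ 992, ∠ = arctan(2/992) ≈ 0.12°
|L| = 100 / 24879 ≈ 0.0040195
Gain = 20 log₁₀(0.0040195) ≈ -47.92 dB
∠L = 0.00° − 4.69° = -4.69°

-47.9 dB, -4.7°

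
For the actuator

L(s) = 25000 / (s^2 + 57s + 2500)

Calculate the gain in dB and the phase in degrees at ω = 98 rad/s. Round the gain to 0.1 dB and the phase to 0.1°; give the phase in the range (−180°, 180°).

8.8 dB, -141.8°

At s = jω = j98:
quadratic: (j98)² + 57·j98 + 2500 = -7104 + j5586 → |·| ≈ 9037.2, ∠ ≈ 141.82°
|L| = 25000 / 9037.2 ≈ 2.7663
Gain = 20 log₁₀(2.7663) ≈ 8.84 dB
∠L = 0.00° − 141.82° = -141.82°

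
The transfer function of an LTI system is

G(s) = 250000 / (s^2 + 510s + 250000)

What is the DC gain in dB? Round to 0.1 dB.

0.0 dB

G(0) = 250000 / 250000 = 1
20 log₁₀(1) ≈ 0.00 dB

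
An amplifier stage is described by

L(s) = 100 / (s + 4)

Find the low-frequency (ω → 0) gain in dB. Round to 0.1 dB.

28.0 dB

L(0) = 100 / 4 = 25
20 log₁₀(25) ≈ 27.96 dB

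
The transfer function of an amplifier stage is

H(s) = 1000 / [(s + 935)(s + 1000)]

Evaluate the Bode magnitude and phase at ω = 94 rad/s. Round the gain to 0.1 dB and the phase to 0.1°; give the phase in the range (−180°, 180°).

At s = jω = j94:
pole (s+935): 935 + j94 → |·| = √(935²+94²) = √883061 ≈ 939.71, ∠ = arctan(94/935) ≈ 5.74°
pole (s+1000): 1000 + j94 → |·| = √(1000²+94²) = √1008836 ≈ 1004.4, ∠ = arctan(94/1000) ≈ 5.37°
|H| = 1000 / 9.4384e+05 ≈ 0.0010595
Gain = 20 log₁₀(0.0010595) ≈ -59.50 dB
∠H = 0.00° − 11.11° = -11.11°

-59.5 dB, -11.1°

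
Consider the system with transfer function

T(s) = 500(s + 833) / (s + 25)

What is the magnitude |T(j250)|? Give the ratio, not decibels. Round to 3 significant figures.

At s = jω = j250:
zero (s+833): 833 + j250 → |·| = √(833²+250²) = √756389 ≈ 869.71, ∠ = arctan(250/833) ≈ 16.71°
pole (s+25): 25 + j250 → |·| = √(25²+250²) = √63125 ≈ 251.25, ∠ = arctan(250/25) ≈ 84.29°
|T| = 500 · 869.71 / 251.25 ≈ 1730.8

1.73e+03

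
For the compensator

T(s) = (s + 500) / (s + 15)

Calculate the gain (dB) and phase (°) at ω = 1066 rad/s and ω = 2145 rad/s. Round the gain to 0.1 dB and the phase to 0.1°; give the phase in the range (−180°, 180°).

At s = jω = j1066:
zero (s+500): 500 + j1066 → |·| = √(500²+1066²) = √1386356 ≈ 1177.4, ∠ = arctan(1066/500) ≈ 64.87°
pole (s+15): 15 + j1066 → |·| = √(15²+1066²) = √1136581 ≈ 1066.1, ∠ = arctan(1066/15) ≈ 89.19°
|T| = 1 · 1177.4 / 1066.1 ≈ 1.1044
Gain = 20 log₁₀(1.1044) ≈ 0.86 dB
∠T = 64.87° − 89.19° = -24.32°

At s = jω = j2145:
zero (s+500): 500 + j2145 → |·| = √(500²+2145²) = √4851025 ≈ 2202.5, ∠ = arctan(2145/500) ≈ 76.88°
pole (s+15): 15 + j2145 → |·| = √(15²+2145²) = √4601250 ≈ 2145.1, ∠ = arctan(2145/15) ≈ 89.60°
|T| = 1 · 2202.5 / 2145.1 ≈ 1.0268
Gain = 20 log₁₀(1.0268) ≈ 0.23 dB
∠T = 76.88° − 89.60° = -12.72°

ω = 1066: 0.9 dB, -24.3°; ω = 2145: 0.2 dB, -12.7°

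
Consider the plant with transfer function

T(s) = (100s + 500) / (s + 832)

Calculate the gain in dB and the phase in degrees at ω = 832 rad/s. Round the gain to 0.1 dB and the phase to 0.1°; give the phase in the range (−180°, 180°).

37.0 dB, 44.7°

Substitute s = j832:
Numerator: 100(j832) + 500 = 500 + j83200
Denominator: (j832) + 832 = 832 + j832
|N| = √(500² + 83200²) ≈ 83202, ∠N ≈ 89.66°
|D| = √(832² + 832²) ≈ 1176.6, ∠D ≈ 45.00°
|T| = 83202 / 1176.6 ≈ 70.714
Gain = 20 log₁₀(70.714) ≈ 36.99 dB
∠T = 89.66° − 45.00° = 44.66°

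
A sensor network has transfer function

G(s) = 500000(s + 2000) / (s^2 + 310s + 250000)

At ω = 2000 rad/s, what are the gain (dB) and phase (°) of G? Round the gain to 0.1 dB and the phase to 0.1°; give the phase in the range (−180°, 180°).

51.4 dB, -125.6°

At s = jω = j2000:
zero (s+2000): 2000 + j2000 → |·| = √(2000²+2000²) = √8000000 ≈ 2828.4, ∠ = arctan(2000/2000) ≈ 45.00°
quadratic: (j2000)² + 310·j2000 + 250000 = -3750000 + j620000 → |·| ≈ 3.8009e+06, ∠ ≈ 170.61°
|G| = 500000 · 2828.4 / 3.8009e+06 ≈ 372.07
Gain = 20 log₁₀(372.07) ≈ 51.41 dB
∠G = 45.00° − 170.61° = -125.61°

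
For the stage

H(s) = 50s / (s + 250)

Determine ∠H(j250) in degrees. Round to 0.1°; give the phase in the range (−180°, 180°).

At s = jω = j250:
zero at origin: s = j250 → |·| = 250, ∠ = 90.00°
pole (s+250): 250 + j250 → |·| = √(250²+250²) = √125000 ≈ 353.55, ∠ = arctan(250/250) ≈ 45.00°
∠H = 90.00° − 45.00° = 45.00°

45.0°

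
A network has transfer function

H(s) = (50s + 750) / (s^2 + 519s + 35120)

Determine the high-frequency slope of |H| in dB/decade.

-20 dB/decade

Each pole contributes −20 dB/decade at high frequency; each zero contributes +20 dB/decade.
Net: 1 zero(s) − 2 pole(s) → -20 dB/decade.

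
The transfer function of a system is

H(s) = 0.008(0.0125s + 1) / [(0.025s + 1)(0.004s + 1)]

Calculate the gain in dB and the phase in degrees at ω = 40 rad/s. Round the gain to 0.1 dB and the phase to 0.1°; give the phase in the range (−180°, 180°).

At ω = 40 rad/s:
zero (1 + j40·0.0125) = 1 + j0.5 → |·| ≈ 1.118, ∠ ≈ 26.57°
pole (1 + j40·0.025) = 1 + j1 → |·| ≈ 1.4142, ∠ ≈ 45.00°
pole (1 + j40·0.004) = 1 + j0.16 → |·| ≈ 1.0127, ∠ ≈ 9.09°
|H| = 0.008 · 1.118 / (1.4142 · 1.0127) ≈ 0.0062451
Gain = 20 log₁₀(0.0062451) ≈ -44.09 dB
∠H = (26.57°) − (45.00° + 9.09°) = -27.52°

-44.1 dB, -27.5°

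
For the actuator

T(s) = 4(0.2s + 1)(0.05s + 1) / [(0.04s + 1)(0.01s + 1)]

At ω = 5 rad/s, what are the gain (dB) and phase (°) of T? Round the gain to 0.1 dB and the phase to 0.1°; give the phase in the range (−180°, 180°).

At ω = 5 rad/s:
zero (1 + j5·0.2) = 1 + j1 → |·| ≈ 1.4142, ∠ ≈ 45.00°
zero (1 + j5·0.05) = 1 + j0.25 → |·| ≈ 1.0308, ∠ ≈ 14.04°
pole (1 + j5·0.04) = 1 + j0.2 → |·| ≈ 1.0198, ∠ ≈ 11.31°
pole (1 + j5·0.01) = 1 + j0.05 → |·| ≈ 1.0012, ∠ ≈ 2.86°
|T| = 4 · 1.4142 · 1.0308 / (1.0198 · 1.0012) ≈ 5.711
Gain = 20 log₁₀(5.711) ≈ 15.13 dB
∠T = (45.00° + 14.04°) − (11.31° + 2.86°) = 44.87°

15.1 dB, 44.9°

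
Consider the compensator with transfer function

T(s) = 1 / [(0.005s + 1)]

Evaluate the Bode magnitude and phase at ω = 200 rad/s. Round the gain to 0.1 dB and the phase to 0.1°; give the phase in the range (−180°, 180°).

-3.0 dB, -45.0°

At ω = 200 rad/s:
pole (1 + j200·0.005) = 1 + j1 → |·| ≈ 1.4142, ∠ ≈ 45.00°
|T| = 1 · 1 / (1.4142) ≈ 0.70711
Gain = 20 log₁₀(0.70711) ≈ -3.01 dB
∠T = (0°) − (45.00°) = -45.00°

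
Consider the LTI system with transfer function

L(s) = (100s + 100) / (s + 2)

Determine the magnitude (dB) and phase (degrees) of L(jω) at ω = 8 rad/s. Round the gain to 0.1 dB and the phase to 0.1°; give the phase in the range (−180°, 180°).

Substitute s = j8:
Numerator: 100(j8) + 100 = 100 + j800
Denominator: (j8) + 2 = 2 + j8
|N| = √(100² + 800²) ≈ 806.23, ∠N ≈ 82.87°
|D| = √(2² + 8²) ≈ 8.2462, ∠D ≈ 75.96°
|L| = 806.23 / 8.2462 ≈ 97.77
Gain = 20 log₁₀(97.77) ≈ 39.80 dB
∠L = 82.87° − 75.96° = 6.91°

39.8 dB, 6.9°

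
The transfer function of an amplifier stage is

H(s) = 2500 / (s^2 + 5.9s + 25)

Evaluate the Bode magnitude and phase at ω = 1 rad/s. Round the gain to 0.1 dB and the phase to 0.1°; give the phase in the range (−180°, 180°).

At s = jω = j1:
quadratic: (j1)² + 5.9·j1 + 25 = 24 + j5.9 → |·| ≈ 24.715, ∠ ≈ 13.81°
|H| = 2500 / 24.715 ≈ 101.15
Gain = 20 log₁₀(101.15) ≈ 40.10 dB
∠H = 0.00° − 13.81° = -13.81°

40.1 dB, -13.8°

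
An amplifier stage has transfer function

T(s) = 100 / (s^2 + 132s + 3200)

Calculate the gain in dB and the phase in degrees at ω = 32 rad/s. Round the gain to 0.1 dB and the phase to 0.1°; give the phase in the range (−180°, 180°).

Substitute s = j32:
Numerator: 100 = 100 + j0
Denominator: (j32)^2 + 132(j32) + 3200 = 2176 + j4224
|N| = √(100² + 0²) ≈ 100, ∠N ≈ 0.00°
|D| = √(2176² + 4224²) ≈ 4751.5, ∠D ≈ 62.74°
|T| = 100 / 4751.5 ≈ 0.021046
Gain = 20 log₁₀(0.021046) ≈ -33.54 dB
∠T = 0.00° − 62.74° = -62.74°

-33.5 dB, -62.7°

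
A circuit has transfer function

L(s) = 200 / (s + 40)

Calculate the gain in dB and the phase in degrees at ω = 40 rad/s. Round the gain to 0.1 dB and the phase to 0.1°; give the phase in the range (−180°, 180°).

11.0 dB, -45.0°

Substitute s = j40:
Numerator: 200 = 200 + j0
Denominator: (j40) + 40 = 40 + j40
|N| = √(200² + 0²) ≈ 200, ∠N ≈ 0.00°
|D| = √(40² + 40²) ≈ 56.569, ∠D ≈ 45.00°
|L| = 200 / 56.569 ≈ 3.5355
Gain = 20 log₁₀(3.5355) ≈ 10.97 dB
∠L = 0.00° − 45.00° = -45.00°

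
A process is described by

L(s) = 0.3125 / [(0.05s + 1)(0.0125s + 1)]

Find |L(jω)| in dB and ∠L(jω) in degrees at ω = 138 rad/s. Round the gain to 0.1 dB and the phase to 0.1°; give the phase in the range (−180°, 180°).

At ω = 138 rad/s:
pole (1 + j138·0.05) = 1 + j6.9 → |·| ≈ 6.9721, ∠ ≈ 81.75°
pole (1 + j138·0.0125) = 1 + j1.725 → |·| ≈ 1.9939, ∠ ≈ 59.90°
|L| = 0.3125 · 1 / (6.9721 · 1.9939) ≈ 0.022479
Gain = 20 log₁₀(0.022479) ≈ -32.96 dB
∠L = (0°) − (81.75° + 59.90°) = -141.65°

-33.0 dB, -141.7°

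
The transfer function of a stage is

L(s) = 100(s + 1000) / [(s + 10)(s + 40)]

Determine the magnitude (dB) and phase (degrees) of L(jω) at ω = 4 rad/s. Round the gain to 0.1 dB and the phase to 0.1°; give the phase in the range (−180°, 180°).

47.3 dB, -27.3°

At s = jω = j4:
zero (s+1000): 1000 + j4 → |·| = √(1000²+4²) = √1000016 ≈ 1000, ∠ = arctan(4/1000) ≈ 0.23°
pole (s+10): 10 + j4 → |·| = √(10²+4²) = √116 ≈ 10.77, ∠ = arctan(4/10) ≈ 21.80°
pole (s+40): 40 + j4 → |·| = √(40²+4²) = √1616 ≈ 40.2, ∠ = arctan(4/40) ≈ 5.71°
|L| = 100 · 1000 / 432.95 ≈ 230.97
Gain = 20 log₁₀(230.97) ≈ 47.27 dB
∠L = 0.23° − 27.51° = -27.28°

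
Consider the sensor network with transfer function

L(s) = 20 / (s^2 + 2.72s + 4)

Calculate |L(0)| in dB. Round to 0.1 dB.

14.0 dB

L(0) = 20 / 4 = 5
20 log₁₀(5) ≈ 13.98 dB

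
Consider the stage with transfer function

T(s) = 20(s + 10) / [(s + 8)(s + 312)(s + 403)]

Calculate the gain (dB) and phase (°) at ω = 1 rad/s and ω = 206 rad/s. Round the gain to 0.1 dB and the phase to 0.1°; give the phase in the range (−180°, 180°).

At s = jω = j1:
zero (s+10): 10 + j1 → |·| = √(10²+1²) = √101 ≈ 10.05, ∠ = arctan(1/10) ≈ 5.71°
pole (s+8): 8 + j1 → |·| = √(8²+1²) = √65 ≈ 8.0623, ∠ = arctan(1/8) ≈ 7.13°
pole (s+312): 312 + j1 → |·| = √(312²+1²) = √97345 ≈ 312, ∠ = arctan(1/312) ≈ 0.18°
pole (s+403): 403 + j1 → |·| = √(403²+1²) = √162410 ≈ 403, ∠ = arctan(1/403) ≈ 0.14°
|T| = 20 · 10.05 / 1.0137e+06 ≈ 0.00019828
Gain = 20 log₁₀(0.00019828) ≈ -74.05 dB
∠T = 5.71° − 7.45° = -1.74°

At s = jω = j206:
zero (s+10): 10 + j206 → |·| = √(10²+206²) = √42536 ≈ 206.24, ∠ = arctan(206/10) ≈ 87.22°
pole (s+8): 8 + j206 → |·| = √(8²+206²) = √42500 ≈ 206.16, ∠ = arctan(206/8) ≈ 87.78°
pole (s+312): 312 + j206 → |·| = √(312²+206²) = √139780 ≈ 373.87, ∠ = arctan(206/312) ≈ 33.44°
pole (s+403): 403 + j206 → |·| = √(403²+206²) = √204845 ≈ 452.6, ∠ = arctan(206/403) ≈ 27.07°
|T| = 20 · 206.24 / 3.4885e+07 ≈ 0.00011824
Gain = 20 log₁₀(0.00011824) ≈ -78.54 dB
∠T = 87.22° − 148.29° = -61.07°

ω = 1: -74.1 dB, -1.7°; ω = 206: -78.5 dB, -61.1°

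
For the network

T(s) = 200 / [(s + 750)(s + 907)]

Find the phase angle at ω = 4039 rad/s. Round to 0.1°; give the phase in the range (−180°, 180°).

-156.8°

At s = jω = j4039:
pole (s+750): 750 + j4039 → |·| = √(750²+4039²) = √16876021 ≈ 4108, ∠ = arctan(4039/750) ≈ 79.48°
pole (s+907): 907 + j4039 → |·| = √(907²+4039²) = √17136170 ≈ 4139.6, ∠ = arctan(4039/907) ≈ 77.34°
∠T = 0.00° − 156.82° = -156.82°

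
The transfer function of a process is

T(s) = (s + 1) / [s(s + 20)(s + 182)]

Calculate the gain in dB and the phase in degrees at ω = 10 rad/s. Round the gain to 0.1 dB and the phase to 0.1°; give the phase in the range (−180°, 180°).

-72.2 dB, -35.4°

At s = jω = j10:
zero (s+1): 1 + j10 → |·| = √(1²+10²) = √101 ≈ 10.05, ∠ = arctan(10/1) ≈ 84.29°
pole (s+20): 20 + j10 → |·| = √(20²+10²) = √500 ≈ 22.361, ∠ = arctan(10/20) ≈ 26.57°
pole (s+182): 182 + j10 → |·| = √(182²+10²) = √33224 ≈ 182.27, ∠ = arctan(10/182) ≈ 3.14°
pole at origin: |s| = 10, ∠ = 90.00° (in denominator)
|T| = 1 · 10.05 / 40757 ≈ 0.00024658
Gain = 20 log₁₀(0.00024658) ≈ -72.16 dB
∠T = 84.29° − 119.71° = -35.42°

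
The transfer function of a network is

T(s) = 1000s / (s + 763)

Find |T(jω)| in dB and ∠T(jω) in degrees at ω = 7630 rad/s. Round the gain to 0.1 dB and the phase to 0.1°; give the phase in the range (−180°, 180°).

60.0 dB, 5.7°

At s = jω = j7630:
zero at origin: s = j7630 → |·| = 7630, ∠ = 90.00°
pole (s+763): 763 + j7630 → |·| = √(763²+7630²) = √58799069 ≈ 7668.1, ∠ = arctan(7630/763) ≈ 84.29°
|T| = 1000 · 7630 / 7668.1 ≈ 995.03
Gain = 20 log₁₀(995.03) ≈ 59.96 dB
∠T = 90.00° − 84.29° = 5.71°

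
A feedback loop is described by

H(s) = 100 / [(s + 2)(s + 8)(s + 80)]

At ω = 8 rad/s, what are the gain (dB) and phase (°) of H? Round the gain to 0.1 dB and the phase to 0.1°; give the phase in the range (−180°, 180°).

-37.5 dB, -126.7°

At s = jω = j8:
pole (s+2): 2 + j8 → |·| = √(2²+8²) = √68 ≈ 8.2462, ∠ = arctan(8/2) ≈ 75.96°
pole (s+8): 8 + j8 → |·| = √(8²+8²) = √128 ≈ 11.314, ∠ = arctan(8/8) ≈ 45.00°
pole (s+80): 80 + j8 → |·| = √(80²+8²) = √6464 ≈ 80.399, ∠ = arctan(8/80) ≈ 5.71°
|H| = 100 / 7501 ≈ 0.013332
Gain = 20 log₁₀(0.013332) ≈ -37.50 dB
∠H = 0.00° − 126.67° = -126.67°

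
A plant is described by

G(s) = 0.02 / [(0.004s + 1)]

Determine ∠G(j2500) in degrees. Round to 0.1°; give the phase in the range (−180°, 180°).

At ω = 2500 rad/s:
pole (1 + j2500·0.004) = 1 + j10 → |·| ≈ 10.05, ∠ ≈ 84.29°
∠G = (0°) − (84.29°) = -84.29°

-84.3°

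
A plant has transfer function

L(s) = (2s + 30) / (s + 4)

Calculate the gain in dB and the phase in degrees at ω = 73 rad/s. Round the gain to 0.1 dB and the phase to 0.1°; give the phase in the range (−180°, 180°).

6.2 dB, -8.5°

Substitute s = j73:
Numerator: 2(j73) + 30 = 30 + j146
Denominator: (j73) + 4 = 4 + j73
|N| = √(30² + 146²) ≈ 149.05, ∠N ≈ 78.39°
|D| = √(4² + 73²) ≈ 73.11, ∠D ≈ 86.86°
|L| = 149.05 / 73.11 ≈ 2.0387
Gain = 20 log₁₀(2.0387) ≈ 6.19 dB
∠L = 78.39° − 86.86° = -8.47°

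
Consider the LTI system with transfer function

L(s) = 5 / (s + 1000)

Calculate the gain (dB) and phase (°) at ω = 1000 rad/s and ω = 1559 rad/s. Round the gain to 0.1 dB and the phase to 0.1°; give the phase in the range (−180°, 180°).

ω = 1000: -49.0 dB, -45.0°; ω = 1559: -51.4 dB, -57.3°

Substitute s = j1000:
Numerator: 5 = 5 + j0
Denominator: (j1000) + 1000 = 1000 + j1000
|N| = √(5² + 0²) ≈ 5, ∠N ≈ 0.00°
|D| = √(1000² + 1000²) ≈ 1414.2, ∠D ≈ 45.00°
|L| = 5 / 1414.2 ≈ 0.0035356
Gain = 20 log₁₀(0.0035356) ≈ -49.03 dB
∠L = 0.00° − 45.00° = -45.00°

Substitute s = j1559:
Numerator: 5 = 5 + j0
Denominator: (j1559) + 1000 = 1000 + j1559
|N| = √(5² + 0²) ≈ 5, ∠N ≈ 0.00°
|D| = √(1000² + 1559²) ≈ 1852.2, ∠D ≈ 57.32°
|L| = 5 / 1852.2 ≈ 0.0026995
Gain = 20 log₁₀(0.0026995) ≈ -51.37 dB
∠L = 0.00° − 57.32° = -57.32°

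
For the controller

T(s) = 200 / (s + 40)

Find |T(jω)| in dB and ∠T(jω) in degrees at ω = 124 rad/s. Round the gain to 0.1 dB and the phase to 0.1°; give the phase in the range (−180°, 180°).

3.7 dB, -72.1°

Substitute s = j124:
Numerator: 200 = 200 + j0
Denominator: (j124) + 40 = 40 + j124
|N| = √(200² + 0²) ≈ 200, ∠N ≈ 0.00°
|D| = √(40² + 124²) ≈ 130.29, ∠D ≈ 72.12°
|T| = 200 / 130.29 ≈ 1.535
Gain = 20 log₁₀(1.535) ≈ 3.72 dB
∠T = 0.00° − 72.12° = -72.12°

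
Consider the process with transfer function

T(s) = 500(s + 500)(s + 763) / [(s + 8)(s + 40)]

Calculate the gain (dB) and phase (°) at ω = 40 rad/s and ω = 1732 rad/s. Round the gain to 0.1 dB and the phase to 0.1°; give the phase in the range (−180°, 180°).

ω = 40: 98.4 dB, -116.1°; ω = 1732: 55.1 dB, -38.3°

At s = jω = j40:
zero (s+500): 500 + j40 → |·| = √(500²+40²) = √251600 ≈ 501.6, ∠ = arctan(40/500) ≈ 4.57°
zero (s+763): 763 + j40 → |·| = √(763²+40²) = √583769 ≈ 764.05, ∠ = arctan(40/763) ≈ 3.00°
pole (s+8): 8 + j40 → |·| = √(8²+40²) = √1664 ≈ 40.792, ∠ = arctan(40/8) ≈ 78.69°
pole (s+40): 40 + j40 → |·| = √(40²+40²) = √3200 ≈ 56.569, ∠ = arctan(40/40) ≈ 45.00°
|T| = 500 · 3.8325e+05 / 2307.6 ≈ 83041
Gain = 20 log₁₀(83041) ≈ 98.39 dB
∠T = 7.57° − 123.69° = -116.12°

At s = jω = j1732:
zero (s+500): 500 + j1732 → |·| = √(500²+1732²) = √3249824 ≈ 1802.7, ∠ = arctan(1732/500) ≈ 73.90°
zero (s+763): 763 + j1732 → |·| = √(763²+1732²) = √3581993 ≈ 1892.6, ∠ = arctan(1732/763) ≈ 66.23°
pole (s+8): 8 + j1732 → |·| = √(8²+1732²) = √2999888 ≈ 1732, ∠ = arctan(1732/8) ≈ 89.74°
pole (s+40): 40 + j1732 → |·| = √(40²+1732²) = √3001424 ≈ 1732.5, ∠ = arctan(1732/40) ≈ 88.68°
|T| = 500 · 3.4118e+06 / 3.0007e+06 ≈ 568.5
Gain = 20 log₁₀(568.5) ≈ 55.09 dB
∠T = 140.13° − 178.42° = -38.29°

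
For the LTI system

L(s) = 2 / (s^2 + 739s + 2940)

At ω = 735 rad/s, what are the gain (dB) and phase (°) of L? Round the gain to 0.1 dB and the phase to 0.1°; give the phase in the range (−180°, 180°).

-111.6 dB, -134.7°

Substitute s = j735:
Numerator: 2 = 2 + j0
Denominator: (j735)^2 + 739(j735) + 2940 = -537285 + j543165
|N| = √(2² + 0²) ≈ 2, ∠N ≈ 0.00°
|D| = √(537285² + 543165²) ≈ 7.64e+05, ∠D ≈ 134.69°
|L| = 2 / 7.64e+05 ≈ 2.6178e-06
Gain = 20 log₁₀(2.6178e-06) ≈ -111.64 dB
∠L = 0.00° − 134.69° = -134.69°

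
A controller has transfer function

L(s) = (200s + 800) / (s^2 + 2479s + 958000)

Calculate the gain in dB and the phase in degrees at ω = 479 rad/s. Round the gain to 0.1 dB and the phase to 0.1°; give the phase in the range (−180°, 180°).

Substitute s = j479:
Numerator: 200(j479) + 800 = 800 + j95800
Denominator: (j479)^2 + 2479(j479) + 958000 = 728559 + j1187441
|N| = √(800² + 95800²) ≈ 95803, ∠N ≈ 89.52°
|D| = √(728559² + 1187441²) ≈ 1.3931e+06, ∠D ≈ 58.47°
|L| = 95803 / 1.3931e+06 ≈ 0.06877
Gain = 20 log₁₀(0.06877) ≈ -23.25 dB
∠L = 89.52° − 58.47° = 31.05°

-23.3 dB, 31.1°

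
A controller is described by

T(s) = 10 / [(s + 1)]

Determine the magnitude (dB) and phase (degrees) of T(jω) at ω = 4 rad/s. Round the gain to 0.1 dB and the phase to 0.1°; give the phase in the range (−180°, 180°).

At ω = 4 rad/s:
pole (1 + j4·1) = 1 + j4 → |·| ≈ 4.1231, ∠ ≈ 75.96°
|T| = 10 · 1 / (4.1231) ≈ 2.4254
Gain = 20 log₁₀(2.4254) ≈ 7.70 dB
∠T = (0°) − (75.96°) = -75.96°

7.7 dB, -76.0°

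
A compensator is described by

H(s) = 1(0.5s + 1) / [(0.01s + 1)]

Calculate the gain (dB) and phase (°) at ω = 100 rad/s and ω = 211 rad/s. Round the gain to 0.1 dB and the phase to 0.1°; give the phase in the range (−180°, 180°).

ω = 100: 31.0 dB, 43.9°; ω = 211: 33.1 dB, 24.8°

At ω = 100 rad/s:
zero (1 + j100·0.5) = 1 + j50 → |·| ≈ 50.01, ∠ ≈ 88.85°
pole (1 + j100·0.01) = 1 + j1 → |·| ≈ 1.4142, ∠ ≈ 45.00°
|H| = 1 · 50.01 / (1.4142) ≈ 35.363
Gain = 20 log₁₀(35.363) ≈ 30.97 dB
∠H = (88.85°) − (45.00°) = 43.85°

At ω = 211 rad/s:
zero (1 + j211·0.5) = 1 + j105.5 → |·| ≈ 105.5, ∠ ≈ 89.46°
pole (1 + j211·0.01) = 1 + j2.11 → |·| ≈ 2.335, ∠ ≈ 64.64°
|H| = 1 · 105.5 / (2.335) ≈ 45.182
Gain = 20 log₁₀(45.182) ≈ 33.10 dB
∠H = (89.46°) − (64.64°) = 24.82°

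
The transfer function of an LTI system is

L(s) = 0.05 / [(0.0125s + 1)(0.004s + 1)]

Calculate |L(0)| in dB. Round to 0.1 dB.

-26.0 dB

L(0) = 0.05 · 1 / 1 = 0.05
20 log₁₀(0.05) ≈ -26.02 dB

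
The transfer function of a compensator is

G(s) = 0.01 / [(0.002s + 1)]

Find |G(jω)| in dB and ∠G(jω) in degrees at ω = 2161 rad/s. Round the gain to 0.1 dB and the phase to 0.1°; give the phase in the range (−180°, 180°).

-52.9 dB, -77.0°

At ω = 2161 rad/s:
pole (1 + j2161·0.002) = 1 + j4.322 → |·| ≈ 4.4362, ∠ ≈ 76.97°
|G| = 0.01 · 1 / (4.4362) ≈ 0.0022542
Gain = 20 log₁₀(0.0022542) ≈ -52.94 dB
∠G = (0°) − (76.97°) = -76.97°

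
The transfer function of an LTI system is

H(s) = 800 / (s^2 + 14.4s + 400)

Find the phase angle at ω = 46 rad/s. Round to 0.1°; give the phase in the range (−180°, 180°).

At s = jω = j46:
quadratic: (j46)² + 14.4·j46 + 400 = -1716 + j662.4 → |·| ≈ 1839.4, ∠ ≈ 158.89°
∠H = 0.00° − 158.89° = -158.89°

-158.9°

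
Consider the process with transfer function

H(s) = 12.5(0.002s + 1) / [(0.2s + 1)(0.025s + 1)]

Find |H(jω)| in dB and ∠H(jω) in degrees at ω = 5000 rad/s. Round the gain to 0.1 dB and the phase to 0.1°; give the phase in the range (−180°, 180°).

At ω = 5000 rad/s:
zero (1 + j5000·0.002) = 1 + j10 → |·| ≈ 10.05, ∠ ≈ 84.29°
pole (1 + j5000·0.2) = 1 + j1000 → |·| ≈ 1000, ∠ ≈ 89.94°
pole (1 + j5000·0.025) = 1 + j125 → |·| ≈ 125, ∠ ≈ 89.54°
|H| = 12.5 · 10.05 / (1000 · 125) ≈ 0.001005
Gain = 20 log₁₀(0.001005) ≈ -59.96 dB
∠H = (84.29°) − (89.94° + 89.54°) = -95.19°

-60.0 dB, -95.2°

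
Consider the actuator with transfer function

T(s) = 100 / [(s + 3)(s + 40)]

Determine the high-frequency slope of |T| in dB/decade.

Each pole contributes −20 dB/decade at high frequency; each zero contributes +20 dB/decade.
Net: 0 zero(s) − 2 pole(s) → -40 dB/decade.

-40 dB/decade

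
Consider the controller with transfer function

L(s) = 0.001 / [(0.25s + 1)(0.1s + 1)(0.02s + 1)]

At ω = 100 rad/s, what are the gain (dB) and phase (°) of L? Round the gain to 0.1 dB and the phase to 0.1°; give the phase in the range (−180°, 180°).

At ω = 100 rad/s:
pole (1 + j100·0.25) = 1 + j25 → |·| ≈ 25.02, ∠ ≈ 87.71°
pole (1 + j100·0.1) = 1 + j10 → |·| ≈ 10.05, ∠ ≈ 84.29°
pole (1 + j100·0.02) = 1 + j2 → |·| ≈ 2.2361, ∠ ≈ 63.43°
|L| = 0.001 · 1 / (25.02 · 10.05 · 2.2361) ≈ 1.7785e-06
Gain = 20 log₁₀(1.7785e-06) ≈ -115.00 dB
∠L = (0°) − (87.71° + 84.29° + 63.43°) = -235.43° ≡ 124.57° (principal value)

-115.0 dB, 124.6°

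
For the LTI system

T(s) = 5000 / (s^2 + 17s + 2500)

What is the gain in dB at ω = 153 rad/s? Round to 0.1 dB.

At s = jω = j153:
quadratic: (j153)² + 17·j153 + 2500 = -20909 + j2601 → |·| ≈ 21070, ∠ ≈ 172.91°
|T| = 5000 / 21070 ≈ 0.2373
Gain = 20 log₁₀(0.2373) ≈ -12.49 dB

-12.5 dB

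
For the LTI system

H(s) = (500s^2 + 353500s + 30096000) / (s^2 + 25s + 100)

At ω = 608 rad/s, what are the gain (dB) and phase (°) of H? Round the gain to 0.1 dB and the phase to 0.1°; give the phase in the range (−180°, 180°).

Substitute s = j608:
Numerator: 500(j608)^2 + 353500(j608) + 30096000 = -154736000 + j214928000
Denominator: (j608)^2 + 25(j608) + 100 = -369564 + j15200
|N| = √(154736000² + 214928000²) ≈ 2.6483e+08, ∠N ≈ 125.75°
|D| = √(369564² + 15200²) ≈ 3.6988e+05, ∠D ≈ 177.64°
|H| = 2.6483e+08 / 3.6988e+05 ≈ 715.99
Gain = 20 log₁₀(715.99) ≈ 57.10 dB
∠H = 125.75° − 177.64° = -51.89°

57.1 dB, -51.9°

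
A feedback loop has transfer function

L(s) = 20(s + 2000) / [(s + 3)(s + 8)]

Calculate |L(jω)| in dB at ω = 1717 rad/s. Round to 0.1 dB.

-35.0 dB

At s = jω = j1717:
zero (s+2000): 2000 + j1717 → |·| = √(2000²+1717²) = √6948089 ≈ 2635.9, ∠ = arctan(1717/2000) ≈ 40.65°
pole (s+3): 3 + j1717 → |·| = √(3²+1717²) = √2948098 ≈ 1717, ∠ = arctan(1717/3) ≈ 89.90°
pole (s+8): 8 + j1717 → |·| = √(8²+1717²) = √2948153 ≈ 1717, ∠ = arctan(1717/8) ≈ 89.73°
|L| = 20 · 2635.9 / 2.9481e+06 ≈ 0.017882
Gain = 20 log₁₀(0.017882) ≈ -34.95 dB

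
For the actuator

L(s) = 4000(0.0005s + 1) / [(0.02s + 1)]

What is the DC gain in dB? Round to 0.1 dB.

72.0 dB

L(0) = 4000 · 1 / 1 = 4000
20 log₁₀(4000) ≈ 72.04 dB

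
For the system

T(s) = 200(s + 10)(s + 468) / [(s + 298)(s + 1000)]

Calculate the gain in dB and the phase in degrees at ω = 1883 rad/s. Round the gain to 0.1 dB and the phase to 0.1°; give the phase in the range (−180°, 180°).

45.1 dB, 22.7°

At s = jω = j1883:
zero (s+10): 10 + j1883 → |·| = √(10²+1883²) = √3545789 ≈ 1883, ∠ = arctan(1883/10) ≈ 89.70°
zero (s+468): 468 + j1883 → |·| = √(468²+1883²) = √3764713 ≈ 1940.3, ∠ = arctan(1883/468) ≈ 76.04°
pole (s+298): 298 + j1883 → |·| = √(298²+1883²) = √3634493 ≈ 1906.4, ∠ = arctan(1883/298) ≈ 81.01°
pole (s+1000): 1000 + j1883 → |·| = √(1000²+1883²) = √4545689 ≈ 2132.1, ∠ = arctan(1883/1000) ≈ 62.03°
|T| = 200 · 3.6536e+06 / 4.0646e+06 ≈ 179.78
Gain = 20 log₁₀(179.78) ≈ 45.09 dB
∠T = 165.74° − 143.04° = 22.70°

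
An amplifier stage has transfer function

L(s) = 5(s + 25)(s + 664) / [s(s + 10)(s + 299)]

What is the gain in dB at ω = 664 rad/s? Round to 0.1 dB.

-40.3 dB

At s = jω = j664:
zero (s+25): 25 + j664 → |·| = √(25²+664²) = √441521 ≈ 664.47, ∠ = arctan(664/25) ≈ 87.84°
zero (s+664): 664 + j664 → |·| = √(664²+664²) = √881792 ≈ 939.04, ∠ = arctan(664/664) ≈ 45.00°
pole (s+10): 10 + j664 → |·| = √(10²+664²) = √440996 ≈ 664.08, ∠ = arctan(664/10) ≈ 89.14°
pole (s+299): 299 + j664 → |·| = √(299²+664²) = √530297 ≈ 728.21, ∠ = arctan(664/299) ≈ 65.76°
pole at origin: |s| = 664, ∠ = 90.00° (in denominator)
|L| = 5 · 6.2396e+05 / 3.211e+08 ≈ 0.009716
Gain = 20 log₁₀(0.009716) ≈ -40.25 dB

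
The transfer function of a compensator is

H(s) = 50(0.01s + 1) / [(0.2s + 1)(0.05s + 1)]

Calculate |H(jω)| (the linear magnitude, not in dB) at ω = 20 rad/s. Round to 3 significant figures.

At ω = 20 rad/s:
zero (1 + j20·0.01) = 1 + j0.2 → |·| ≈ 1.0198, ∠ ≈ 11.31°
pole (1 + j20·0.2) = 1 + j4 → |·| ≈ 4.1231, ∠ ≈ 75.96°
pole (1 + j20·0.05) = 1 + j1 → |·| ≈ 1.4142, ∠ ≈ 45.00°
|H| = 50 · 1.0198 / (4.1231 · 1.4142) ≈ 8.7448

8.74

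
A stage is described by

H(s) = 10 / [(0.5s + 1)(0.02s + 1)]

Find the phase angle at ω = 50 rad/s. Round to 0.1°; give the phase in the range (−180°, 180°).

At ω = 50 rad/s:
pole (1 + j50·0.5) = 1 + j25 → |·| ≈ 25.02, ∠ ≈ 87.71°
pole (1 + j50·0.02) = 1 + j1 → |·| ≈ 1.4142, ∠ ≈ 45.00°
∠H = (0°) − (87.71° + 45.00°) = -132.71°

-132.7°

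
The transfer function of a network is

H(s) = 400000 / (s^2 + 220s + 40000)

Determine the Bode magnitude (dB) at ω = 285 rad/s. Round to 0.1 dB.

At s = jω = j285:
quadratic: (j285)² + 220·j285 + 40000 = -41225 + j62700 → |·| ≈ 75039, ∠ ≈ 123.32°
|H| = 400000 / 75039 ≈ 5.3306
Gain = 20 log₁₀(5.3306) ≈ 14.54 dB

14.5 dB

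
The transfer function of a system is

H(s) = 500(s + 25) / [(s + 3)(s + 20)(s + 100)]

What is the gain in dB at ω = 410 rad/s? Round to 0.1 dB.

-50.8 dB

At s = jω = j410:
zero (s+25): 25 + j410 → |·| = √(25²+410²) = √168725 ≈ 410.76, ∠ = arctan(410/25) ≈ 86.51°
pole (s+3): 3 + j410 → |·| = √(3²+410²) = √168109 ≈ 410.01, ∠ = arctan(410/3) ≈ 89.58°
pole (s+20): 20 + j410 → |·| = √(20²+410²) = √168500 ≈ 410.49, ∠ = arctan(410/20) ≈ 87.21°
pole (s+100): 100 + j410 → |·| = √(100²+410²) = √178100 ≈ 422.02, ∠ = arctan(410/100) ≈ 76.29°
|H| = 500 · 410.76 / 7.1028e+07 ≈ 0.0028915
Gain = 20 log₁₀(0.0028915) ≈ -50.78 dB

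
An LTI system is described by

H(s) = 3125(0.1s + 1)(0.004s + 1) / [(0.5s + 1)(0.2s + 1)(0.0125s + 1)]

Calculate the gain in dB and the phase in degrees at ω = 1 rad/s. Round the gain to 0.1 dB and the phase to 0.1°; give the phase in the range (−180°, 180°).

68.8 dB, -32.7°

At ω = 1 rad/s:
zero (1 + j1·0.1) = 1 + j0.1 → |·| ≈ 1.005, ∠ ≈ 5.71°
zero (1 + j1·0.004) = 1 + j0.004 → |·| ≈ 1, ∠ ≈ 0.23°
pole (1 + j1·0.5) = 1 + j0.5 → |·| ≈ 1.118, ∠ ≈ 26.57°
pole (1 + j1·0.2) = 1 + j0.2 → |·| ≈ 1.0198, ∠ ≈ 11.31°
pole (1 + j1·0.0125) = 1 + j0.0125 → |·| ≈ 1.0001, ∠ ≈ 0.72°
|H| = 3125 · 1.005 · 1 / (1.118 · 1.0198 · 1.0001) ≈ 2754.3
Gain = 20 log₁₀(2754.3) ≈ 68.80 dB
∠H = (5.71° + 0.23°) − (26.57° + 11.31° + 0.72°) = -32.66°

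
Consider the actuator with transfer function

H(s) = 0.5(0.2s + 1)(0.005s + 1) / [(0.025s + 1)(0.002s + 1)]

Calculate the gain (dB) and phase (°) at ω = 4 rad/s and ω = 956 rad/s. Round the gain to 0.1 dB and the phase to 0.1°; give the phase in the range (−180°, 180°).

At ω = 4 rad/s:
zero (1 + j4·0.2) = 1 + j0.8 → |·| ≈ 1.2806, ∠ ≈ 38.66°
zero (1 + j4·0.005) = 1 + j0.02 → |·| ≈ 1.0002, ∠ ≈ 1.15°
pole (1 + j4·0.025) = 1 + j0.1 → |·| ≈ 1.005, ∠ ≈ 5.71°
pole (1 + j4·0.002) = 1 + j0.008 → |·| ≈ 1, ∠ ≈ 0.46°
|H| = 0.5 · 1.2806 · 1.0002 / (1.005 · 1) ≈ 0.63724
Gain = 20 log₁₀(0.63724) ≈ -3.91 dB
∠H = (38.66° + 1.15°) − (5.71° + 0.46°) = 33.64°

At ω = 956 rad/s:
zero (1 + j956·0.2) = 1 + j191.2 → |·| ≈ 191.2, ∠ ≈ 89.70°
zero (1 + j956·0.005) = 1 + j4.78 → |·| ≈ 4.8835, ∠ ≈ 78.18°
pole (1 + j956·0.025) = 1 + j23.9 → |·| ≈ 23.921, ∠ ≈ 87.60°
pole (1 + j956·0.002) = 1 + j1.912 → |·| ≈ 2.1577, ∠ ≈ 62.39°
|H| = 0.5 · 191.2 · 4.8835 / (23.921 · 2.1577) ≈ 9.0452
Gain = 20 log₁₀(9.0452) ≈ 19.13 dB
∠H = (89.70° + 78.18°) − (87.60° + 62.39°) = 17.89°

ω = 4: -3.9 dB, 33.6°; ω = 956: 19.1 dB, 17.9°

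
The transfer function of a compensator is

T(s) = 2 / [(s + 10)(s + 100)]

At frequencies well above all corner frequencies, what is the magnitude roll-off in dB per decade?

Each pole contributes −20 dB/decade at high frequency; each zero contributes +20 dB/decade.
Net: 0 zero(s) − 2 pole(s) → -40 dB/decade.

-40 dB/decade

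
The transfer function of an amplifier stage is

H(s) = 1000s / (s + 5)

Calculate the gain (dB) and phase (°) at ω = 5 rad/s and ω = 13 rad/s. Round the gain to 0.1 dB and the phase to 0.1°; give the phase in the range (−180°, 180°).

At s = jω = j5:
zero at origin: s = j5 → |·| = 5, ∠ = 90.00°
pole (s+5): 5 + j5 → |·| = √(5²+5²) = √50 ≈ 7.0711, ∠ = arctan(5/5) ≈ 45.00°
|H| = 1000 · 5 / 7.0711 ≈ 707.1
Gain = 20 log₁₀(707.1) ≈ 56.99 dB
∠H = 90.00° − 45.00° = 45.00°

At s = jω = j13:
zero at origin: s = j13 → |·| = 13, ∠ = 90.00°
pole (s+5): 5 + j13 → |·| = √(5²+13²) = √194 ≈ 13.928, ∠ = arctan(13/5) ≈ 68.96°
|H| = 1000 · 13 / 13.928 ≈ 933.37
Gain = 20 log₁₀(933.37) ≈ 59.40 dB
∠H = 90.00° − 68.96° = 21.04°

ω = 5: 57.0 dB, 45.0°; ω = 13: 59.4 dB, 21.0°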